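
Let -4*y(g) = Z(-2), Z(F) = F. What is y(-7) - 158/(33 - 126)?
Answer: 409/186 ≈ 2.1989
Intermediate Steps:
y(g) = ½ (y(g) = -¼*(-2) = ½)
y(-7) - 158/(33 - 126) = ½ - 158/(33 - 126) = ½ - 158/(-93) = ½ - 1/93*(-158) = ½ + 158/93 = 409/186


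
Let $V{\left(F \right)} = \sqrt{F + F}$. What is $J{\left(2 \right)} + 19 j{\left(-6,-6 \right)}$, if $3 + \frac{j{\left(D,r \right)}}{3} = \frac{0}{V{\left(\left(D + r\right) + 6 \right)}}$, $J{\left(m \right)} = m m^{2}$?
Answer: $-163$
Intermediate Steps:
$V{\left(F \right)} = \sqrt{2} \sqrt{F}$ ($V{\left(F \right)} = \sqrt{2 F} = \sqrt{2} \sqrt{F}$)
$J{\left(m \right)} = m^{3}$
$j{\left(D,r \right)} = -9$ ($j{\left(D,r \right)} = -9 + 3 \frac{0}{\sqrt{2} \sqrt{\left(D + r\right) + 6}} = -9 + 3 \frac{0}{\sqrt{2} \sqrt{6 + D + r}} = -9 + 3 \cdot 0 \frac{\sqrt{2}}{2 \sqrt{6 + D + r}} = -9 + 3 \cdot 0 = -9 + 0 = -9$)
$J{\left(2 \right)} + 19 j{\left(-6,-6 \right)} = 2^{3} + 19 \left(-9\right) = 8 - 171 = -163$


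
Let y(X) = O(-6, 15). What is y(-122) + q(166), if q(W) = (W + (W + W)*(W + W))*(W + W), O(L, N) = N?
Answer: 36649495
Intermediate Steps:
y(X) = 15
q(W) = 2*W*(W + 4*W²) (q(W) = (W + (2*W)*(2*W))*(2*W) = (W + 4*W²)*(2*W) = 2*W*(W + 4*W²))
y(-122) + q(166) = 15 + 166²*(2 + 8*166) = 15 + 27556*(2 + 1328) = 15 + 27556*1330 = 15 + 36649480 = 36649495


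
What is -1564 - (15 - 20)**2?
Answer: -1589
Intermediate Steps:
-1564 - (15 - 20)**2 = -1564 - 1*(-5)**2 = -1564 - 1*25 = -1564 - 25 = -1589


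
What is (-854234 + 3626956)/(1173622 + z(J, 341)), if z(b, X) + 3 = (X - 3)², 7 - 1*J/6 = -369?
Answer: 2772722/1287863 ≈ 2.1530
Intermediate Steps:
J = 2256 (J = 42 - 6*(-369) = 42 + 2214 = 2256)
z(b, X) = -3 + (-3 + X)² (z(b, X) = -3 + (X - 3)² = -3 + (-3 + X)²)
(-854234 + 3626956)/(1173622 + z(J, 341)) = (-854234 + 3626956)/(1173622 + (-3 + (-3 + 341)²)) = 2772722/(1173622 + (-3 + 338²)) = 2772722/(1173622 + (-3 + 114244)) = 2772722/(1173622 + 114241) = 2772722/1287863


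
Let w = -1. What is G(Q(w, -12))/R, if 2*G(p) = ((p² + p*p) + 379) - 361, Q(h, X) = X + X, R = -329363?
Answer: -585/329363 ≈ -0.0017762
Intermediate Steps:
Q(h, X) = 2*X
G(p) = 9 + p² (G(p) = (((p² + p*p) + 379) - 361)/2 = (((p² + p²) + 379) - 361)/2 = ((2*p² + 379) - 361)/2 = ((379 + 2*p²) - 361)/2 = (18 + 2*p²)/2 = 9 + p²)
G(Q(w, -12))/R = (9 + (2*(-12))²)/(-329363) = (9 + (-24)²)*(-1/329363) = (9 + 576)*(-1/329363) = 585*(-1/329363) = -585/329363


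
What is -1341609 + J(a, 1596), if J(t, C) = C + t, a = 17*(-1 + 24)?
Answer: -1339622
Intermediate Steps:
a = 391 (a = 17*23 = 391)
-1341609 + J(a, 1596) = -1341609 + (1596 + 391) = -1341609 + 1987 = -1339622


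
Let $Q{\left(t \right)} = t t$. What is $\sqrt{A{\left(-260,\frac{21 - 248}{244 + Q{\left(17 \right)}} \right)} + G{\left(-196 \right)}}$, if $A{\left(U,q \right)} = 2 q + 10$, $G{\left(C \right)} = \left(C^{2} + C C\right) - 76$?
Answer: $\frac{4 \sqrt{1363008387}}{533} \approx 277.07$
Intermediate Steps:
$Q{\left(t \right)} = t^{2}$
$G{\left(C \right)} = -76 + 2 C^{2}$ ($G{\left(C \right)} = \left(C^{2} + C^{2}\right) - 76 = 2 C^{2} - 76 = -76 + 2 C^{2}$)
$A{\left(U,q \right)} = 10 + 2 q$
$\sqrt{A{\left(-260,\frac{21 - 248}{244 + Q{\left(17 \right)}} \right)} + G{\left(-196 \right)}} = \sqrt{\left(10 + 2 \frac{21 - 248}{244 + 17^{2}}\right) - \left(76 - 2 \left(-196\right)^{2}\right)} = \sqrt{\left(10 + 2 \left(- \frac{227}{244 + 289}\right)\right) + \left(-76 + 2 \cdot 38416\right)} = \sqrt{\left(10 + 2 \left(- \frac{227}{533}\right)\right) + \left(-76 + 76832\right)} = \sqrt{\left(10 + 2 \left(\left(-227\right) \frac{1}{533}\right)\right) + 76756} = \sqrt{\left(10 + 2 \left(- \frac{227}{533}\right)\right) + 76756} = \sqrt{\left(10 - \frac{454}{533}\right) + 76756} = \sqrt{\frac{4876}{533} + 76756} = \sqrt{\frac{40915824}{533}} = \frac{4 \sqrt{1363008387}}{533}$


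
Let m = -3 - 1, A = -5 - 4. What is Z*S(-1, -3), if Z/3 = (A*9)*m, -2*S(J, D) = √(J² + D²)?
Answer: -486*√10 ≈ -1536.9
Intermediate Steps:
A = -9
m = -4
S(J, D) = -√(D² + J²)/2 (S(J, D) = -√(J² + D²)/2 = -√(D² + J²)/2)
Z = 972 (Z = 3*(-9*9*(-4)) = 3*(-81*(-4)) = 3*324 = 972)
Z*S(-1, -3) = 972*(-√((-3)² + (-1)²)/2) = 972*(-√(9 + 1)/2) = 972*(-√10/2) = -486*√10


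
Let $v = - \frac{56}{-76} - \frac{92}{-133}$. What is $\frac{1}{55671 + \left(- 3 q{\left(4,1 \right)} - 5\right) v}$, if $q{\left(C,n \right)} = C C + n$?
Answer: $\frac{1}{55591} \approx 1.7989 \cdot 10^{-5}$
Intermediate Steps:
$q{\left(C,n \right)} = n + C^{2}$ ($q{\left(C,n \right)} = C^{2} + n = n + C^{2}$)
$v = \frac{10}{7}$ ($v = \left(-56\right) \left(- \frac{1}{76}\right) - - \frac{92}{133} = \frac{14}{19} + \frac{92}{133} = \frac{10}{7} \approx 1.4286$)
$\frac{1}{55671 + \left(- 3 q{\left(4,1 \right)} - 5\right) v} = \frac{1}{55671 + \left(- 3 \left(1 + 4^{2}\right) - 5\right) \frac{10}{7}} = \frac{1}{55671 + \left(- 3 \left(1 + 16\right) - 5\right) \frac{10}{7}} = \frac{1}{55671 + \left(\left(-3\right) 17 - 5\right) \frac{10}{7}} = \frac{1}{55671 + \left(-51 - 5\right) \frac{10}{7}} = \frac{1}{55671 - 80} = \frac{1}{55591}$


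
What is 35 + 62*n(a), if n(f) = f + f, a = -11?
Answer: -1329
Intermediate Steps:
n(f) = 2*f
35 + 62*n(a) = 35 + 62*(2*(-11)) = 35 + 62*(-22) = 35 - 1364 = -1329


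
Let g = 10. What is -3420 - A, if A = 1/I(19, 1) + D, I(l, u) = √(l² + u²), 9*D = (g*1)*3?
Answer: -10270/3 - √362/362 ≈ -3423.4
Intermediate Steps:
D = 10/3 (D = ((10*1)*3)/9 = (10*3)/9 = (⅑)*30 = 10/3 ≈ 3.3333)
A = 10/3 + √362/362 (A = 1/(√(19² + 1²)) + 10/3 = 1/(√(361 + 1)) + 10/3 = 1/(√362) + 10/3 = √362/362 + 10/3 = 10/3 + √362/362 ≈ 3.3859)
-3420 - A = -3420 - (10/3 + √362/362) = -3420 + (-10/3 - √362/362) = -10270/3 - √362/362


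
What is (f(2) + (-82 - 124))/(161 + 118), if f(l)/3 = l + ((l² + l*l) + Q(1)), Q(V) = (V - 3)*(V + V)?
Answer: -188/279 ≈ -0.67383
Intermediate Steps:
Q(V) = 2*V*(-3 + V) (Q(V) = (-3 + V)*(2*V) = 2*V*(-3 + V))
f(l) = -12 + 3*l + 6*l² (f(l) = 3*(l + ((l² + l*l) + 2*1*(-3 + 1))) = 3*(l + ((l² + l²) + 2*1*(-2))) = 3*(l + (2*l² - 4)) = 3*(l + (-4 + 2*l²)) = 3*(-4 + l + 2*l²) = -12 + 3*l + 6*l²)
(f(2) + (-82 - 124))/(161 + 118) = ((-12 + 3*2 + 6*2²) + (-82 - 124))/(161 + 118) = ((-12 + 6 + 6*4) - 206)/279 = ((-12 + 6 + 24) - 206)*(1/279) = (18 - 206)*(1/279) = -188*1/279 = -188/279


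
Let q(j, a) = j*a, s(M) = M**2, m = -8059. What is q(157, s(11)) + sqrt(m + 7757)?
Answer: 18997 + I*sqrt(302) ≈ 18997.0 + 17.378*I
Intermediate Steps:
q(j, a) = a*j
q(157, s(11)) + sqrt(m + 7757) = 11**2*157 + sqrt(-8059 + 7757) = 121*157 + sqrt(-302) = 18997 + I*sqrt(302)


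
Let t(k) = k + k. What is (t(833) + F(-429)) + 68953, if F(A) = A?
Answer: 70190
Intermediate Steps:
t(k) = 2*k
(t(833) + F(-429)) + 68953 = (2*833 - 429) + 68953 = (1666 - 429) + 68953 = 1237 + 68953 = 70190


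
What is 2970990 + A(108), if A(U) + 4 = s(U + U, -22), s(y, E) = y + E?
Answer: 2971180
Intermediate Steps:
s(y, E) = E + y
A(U) = -26 + 2*U (A(U) = -4 + (-22 + (U + U)) = -4 + (-22 + 2*U) = -26 + 2*U)
2970990 + A(108) = 2970990 + (-26 + 2*108) = 2970990 + (-26 + 216) = 2970990 + 190 = 2971180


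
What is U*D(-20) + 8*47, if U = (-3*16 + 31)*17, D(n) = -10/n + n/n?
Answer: -115/2 ≈ -57.500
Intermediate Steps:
D(n) = 1 - 10/n (D(n) = -10/n + 1 = 1 - 10/n)
U = -289 (U = (-48 + 31)*17 = -17*17 = -289)
U*D(-20) + 8*47 = -289*(-10 - 20)/(-20) + 8*47 = -(-289)*(-30)/20 + 376 = -289*3/2 + 376 = -867/2 + 376 = -115/2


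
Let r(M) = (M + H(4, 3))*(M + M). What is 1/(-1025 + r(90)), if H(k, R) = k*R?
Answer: 1/17335 ≈ 5.7687e-5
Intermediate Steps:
H(k, R) = R*k
r(M) = 2*M*(12 + M) (r(M) = (M + 3*4)*(M + M) = (M + 12)*(2*M) = (12 + M)*(2*M) = 2*M*(12 + M))
1/(-1025 + r(90)) = 1/(-1025 + 2*90*(12 + 90)) = 1/(-1025 + 2*90*102) = 1/(-1025 + 18360) = 1/17335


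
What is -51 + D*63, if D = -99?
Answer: -6288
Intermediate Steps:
-51 + D*63 = -51 - 99*63 = -51 - 6237 = -6288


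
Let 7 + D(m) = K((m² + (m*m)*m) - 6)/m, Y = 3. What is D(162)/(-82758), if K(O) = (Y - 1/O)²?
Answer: 1583591709251315/18871903081559056752 ≈ 8.3913e-5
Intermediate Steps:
K(O) = (3 - 1/O)²
D(m) = -7 + (-19 + 3*m² + 3*m³)²/(m*(-6 + m² + m³)²) (D(m) = -7 + ((-1 + 3*((m² + (m*m)*m) - 6))²/((m² + (m*m)*m) - 6)²)/m = -7 + ((-1 + 3*((m² + m²*m) - 6))²/((m² + m²*m) - 6)²)/m = -7 + ((-1 + 3*((m² + m³) - 6))²/((m² + m³) - 6)²)/m = -7 + ((-1 + 3*(-6 + m² + m³))²/(-6 + m² + m³)²)/m = -7 + ((-1 + (-18 + 3*m² + 3*m³))²/(-6 + m² + m³)²)/m = -7 + ((-19 + 3*m² + 3*m³)²/(-6 + m² + m³)²)/m = -7 + (-19 + 3*m² + 3*m³)²/(m*(-6 + m² + m³)²))
D(162)/(-82758) = (-7 + (-19 + 3*162² + 3*162³)²/(162*(-6 + 162² + 162³)²))/(-82758) = (-7 + (-19 + 3*26244 + 3*4251528)²/(162*(-6 + 26244 + 4251528)²))*(-1/82758) = (-7 + (1/162)*(-19 + 78732 + 12754584)²/4277766²)*(-1/82758) = (-7 + (1/162)*12833297²*(1/18299281950756))*(-1/82758) = (-7 + (1/162)*164693511890209*(1/18299281950756))*(-1/82758) = (-7 + 164693511890209/2964483676022472)*(-1/82758) = -20586692220267095/2964483676022472*(-1/82758) = 1583591709251315/18871903081559056752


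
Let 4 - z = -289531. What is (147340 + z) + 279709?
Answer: 716584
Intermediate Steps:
z = 289535 (z = 4 - 1*(-289531) = 4 + 289531 = 289535)
(147340 + z) + 279709 = (147340 + 289535) + 279709 = 436875 + 279709 = 716584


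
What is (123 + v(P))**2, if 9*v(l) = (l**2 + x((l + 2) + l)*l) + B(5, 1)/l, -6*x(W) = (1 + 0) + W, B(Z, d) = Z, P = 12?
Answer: 206468161/11664 ≈ 17701.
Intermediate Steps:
x(W) = -1/6 - W/6 (x(W) = -((1 + 0) + W)/6 = -(1 + W)/6 = -1/6 - W/6)
v(l) = l**2/9 + 5/(9*l) + l*(-1/2 - l/3)/9 (v(l) = ((l**2 + (-1/6 - ((l + 2) + l)/6)*l) + 5/l)/9 = ((l**2 + (-1/6 - ((2 + l) + l)/6)*l) + 5/l)/9 = ((l**2 + (-1/6 - (2 + 2*l)/6)*l) + 5/l)/9 = ((l**2 + (-1/6 + (-1/3 - l/3))*l) + 5/l)/9 = ((l**2 + (-1/2 - l/3)*l) + 5/l)/9 = ((l**2 + l*(-1/2 - l/3)) + 5/l)/9 = (l**2 + 5/l + l*(-1/2 - l/3))/9 = l**2/9 + 5/(9*l) + l*(-1/2 - l/3)/9)
(123 + v(P))**2 = (123 + (1/54)*(30 + 12**2*(-3 + 4*12))/12)**2 = (123 + (1/54)*(1/12)*(30 + 144*(-3 + 48)))**2 = (123 + (1/54)*(1/12)*(30 + 144*45))**2 = (123 + (1/54)*(1/12)*(30 + 6480))**2 = (123 + (1/54)*(1/12)*6510)**2 = (123 + 1085/108)**2 = (14369/108)**2 = 206468161/11664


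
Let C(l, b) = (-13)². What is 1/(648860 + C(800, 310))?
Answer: 1/649029 ≈ 1.5408e-6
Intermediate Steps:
C(l, b) = 169
1/(648860 + C(800, 310)) = 1/(648860 + 169) = 1/649029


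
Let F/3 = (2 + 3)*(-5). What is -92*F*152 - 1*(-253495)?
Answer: 1302295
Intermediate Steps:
F = -75 (F = 3*((2 + 3)*(-5)) = 3*(5*(-5)) = 3*(-25) = -75)
-92*F*152 - 1*(-253495) = -92*(-75)*152 - 1*(-253495) = 6900*152 + 253495 = 1048800 + 253495 = 1302295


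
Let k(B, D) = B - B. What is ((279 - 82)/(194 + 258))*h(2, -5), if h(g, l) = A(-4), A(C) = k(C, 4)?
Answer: 0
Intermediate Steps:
k(B, D) = 0
A(C) = 0
h(g, l) = 0
((279 - 82)/(194 + 258))*h(2, -5) = ((279 - 82)/(194 + 258))*0 = (197/452)*0 = 0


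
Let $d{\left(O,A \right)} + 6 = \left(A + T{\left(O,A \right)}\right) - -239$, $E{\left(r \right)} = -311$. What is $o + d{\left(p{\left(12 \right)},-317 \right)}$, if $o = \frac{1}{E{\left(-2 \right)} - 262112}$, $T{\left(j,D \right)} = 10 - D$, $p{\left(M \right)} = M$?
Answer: $\frac{63768788}{262423} \approx 243.0$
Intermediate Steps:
$d{\left(O,A \right)} = 243$ ($d{\left(O,A \right)} = -6 + \left(\left(A - \left(-10 + A\right)\right) - -239\right) = -6 + \left(10 + 239\right) = -6 + 249 = 243$)
$o = - \frac{1}{262423}$ ($o = \frac{1}{-311 - 262112} = \frac{1}{-262423} = - \frac{1}{262423} \approx -3.8106 \cdot 10^{-6}$)
$o + d{\left(p{\left(12 \right)},-317 \right)} = - \frac{1}{262423} + 243 = \frac{63768788}{262423}$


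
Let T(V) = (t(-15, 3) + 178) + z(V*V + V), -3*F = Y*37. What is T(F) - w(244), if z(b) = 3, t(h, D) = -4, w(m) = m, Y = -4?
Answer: -67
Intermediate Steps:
F = 148/3 (F = -(-4)*37/3 = -⅓*(-148) = 148/3 ≈ 49.333)
T(V) = 177 (T(V) = (-4 + 178) + 3 = 174 + 3 = 177)
T(F) - w(244) = 177 - 1*244 = 177 - 244 = -67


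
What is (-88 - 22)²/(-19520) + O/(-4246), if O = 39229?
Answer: -20428167/2072048 ≈ -9.8589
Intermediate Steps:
(-88 - 22)²/(-19520) + O/(-4246) = (-88 - 22)²/(-19520) + 39229/(-4246) = (-110)²*(-1/19520) + 39229*(-1/4246) = 12100*(-1/19520) - 39229/4246 = -605/976 - 39229/4246 = -20428167/2072048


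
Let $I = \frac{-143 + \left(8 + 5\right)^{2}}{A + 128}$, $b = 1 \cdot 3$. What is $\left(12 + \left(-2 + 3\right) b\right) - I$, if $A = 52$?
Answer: $\frac{1337}{90} \approx 14.856$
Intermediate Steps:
$b = 3$
$I = \frac{13}{90}$ ($I = \frac{-143 + \left(8 + 5\right)^{2}}{52 + 128} = \frac{-143 + 13^{2}}{180} = \left(-143 + 169\right) \frac{1}{180} = 26 \cdot \frac{1}{180} = \frac{13}{90} \approx 0.14444$)
$\left(12 + \left(-2 + 3\right) b\right) - I = \left(12 + \left(-2 + 3\right) 3\right) - \frac{13}{90} = \left(12 + 1 \cdot 3\right) - \frac{13}{90} = \left(12 + 3\right) - \frac{13}{90} = 15 - \frac{13}{90} = \frac{1337}{90}$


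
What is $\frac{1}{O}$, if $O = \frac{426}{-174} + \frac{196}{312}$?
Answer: $- \frac{2262}{4117} \approx -0.54943$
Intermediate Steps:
$O = - \frac{4117}{2262}$ ($O = 426 \left(- \frac{1}{174}\right) + 196 \cdot \frac{1}{312} = - \frac{71}{29} + \frac{49}{78} = - \frac{4117}{2262} \approx -1.8201$)
$\frac{1}{O} = \frac{1}{- \frac{4117}{2262}} = - \frac{2262}{4117}$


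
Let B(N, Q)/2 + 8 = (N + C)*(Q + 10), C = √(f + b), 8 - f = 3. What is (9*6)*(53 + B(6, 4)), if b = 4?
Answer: 15606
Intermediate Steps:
f = 5 (f = 8 - 1*3 = 8 - 3 = 5)
C = 3 (C = √(5 + 4) = √9 = 3)
B(N, Q) = -16 + 2*(3 + N)*(10 + Q) (B(N, Q) = -16 + 2*((N + 3)*(Q + 10)) = -16 + 2*((3 + N)*(10 + Q)) = -16 + 2*(3 + N)*(10 + Q))
(9*6)*(53 + B(6, 4)) = (9*6)*(53 + (44 + 6*4 + 20*6 + 2*6*4)) = 54*(53 + (44 + 24 + 120 + 48)) = 54*(53 + 236) = 54*289 = 15606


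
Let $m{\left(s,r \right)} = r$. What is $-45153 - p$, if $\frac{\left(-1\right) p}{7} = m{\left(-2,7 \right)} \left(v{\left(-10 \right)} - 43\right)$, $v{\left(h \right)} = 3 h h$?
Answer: $-32560$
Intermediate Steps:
$v{\left(h \right)} = 3 h^{2}$
$p = -12593$ ($p = - 7 \cdot 7 \left(3 \left(-10\right)^{2} - 43\right) = - 7 \cdot 7 \left(3 \cdot 100 - 43\right) = - 7 \cdot 7 \left(300 - 43\right) = - 7 \cdot 7 \cdot 257 = \left(-7\right) 1799 = -12593$)
$-45153 - p = -45153 - -12593 = -45153 + 12593 = -32560$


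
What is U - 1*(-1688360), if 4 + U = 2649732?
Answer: 4338088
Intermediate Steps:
U = 2649728 (U = -4 + 2649732 = 2649728)
U - 1*(-1688360) = 2649728 - 1*(-1688360) = 2649728 + 1688360 = 4338088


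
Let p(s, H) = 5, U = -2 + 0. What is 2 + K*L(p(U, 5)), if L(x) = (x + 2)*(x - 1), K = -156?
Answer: -4366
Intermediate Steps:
U = -2
L(x) = (-1 + x)*(2 + x) (L(x) = (2 + x)*(-1 + x) = (-1 + x)*(2 + x))
2 + K*L(p(U, 5)) = 2 - 156*(-2 + 5 + 5²) = 2 - 156*(-2 + 5 + 25) = 2 - 156*28 = 2 - 4368 = -4366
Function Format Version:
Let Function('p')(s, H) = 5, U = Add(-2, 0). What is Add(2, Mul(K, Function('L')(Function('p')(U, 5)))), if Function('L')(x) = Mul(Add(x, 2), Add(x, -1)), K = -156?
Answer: -4366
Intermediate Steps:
U = -2
Function('L')(x) = Mul(Add(-1, x), Add(2, x)) (Function('L')(x) = Mul(Add(2, x), Add(-1, x)) = Mul(Add(-1, x), Add(2, x)))
Add(2, Mul(K, Function('L')(Function('p')(U, 5)))) = Add(2, Mul(-156, Add(-2, 5, Pow(5, 2)))) = Add(2, Mul(-156, Add(-2, 5, 25))) = Add(2, Mul(-156, 28)) = Add(2, -4368) = -4366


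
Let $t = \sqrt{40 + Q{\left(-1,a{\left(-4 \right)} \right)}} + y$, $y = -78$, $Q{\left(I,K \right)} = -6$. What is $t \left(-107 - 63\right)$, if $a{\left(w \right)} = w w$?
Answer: $13260 - 170 \sqrt{34} \approx 12269.0$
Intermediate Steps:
$a{\left(w \right)} = w^{2}$
$t = -78 + \sqrt{34}$ ($t = \sqrt{40 - 6} - 78 = \sqrt{34} - 78 = -78 + \sqrt{34} \approx -72.169$)
$t \left(-107 - 63\right) = \left(-78 + \sqrt{34}\right) \left(-107 - 63\right) = \left(-78 + \sqrt{34}\right) \left(-170\right) = 13260 - 170 \sqrt{34}$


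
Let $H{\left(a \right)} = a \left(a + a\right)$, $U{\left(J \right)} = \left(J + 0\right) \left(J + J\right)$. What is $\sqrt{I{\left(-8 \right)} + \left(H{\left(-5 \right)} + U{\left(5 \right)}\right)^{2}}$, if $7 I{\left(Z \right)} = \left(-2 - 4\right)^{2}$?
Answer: $\frac{2 \sqrt{122563}}{7} \approx 100.03$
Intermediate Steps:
$U{\left(J \right)} = 2 J^{2}$ ($U{\left(J \right)} = J 2 J = 2 J^{2}$)
$H{\left(a \right)} = 2 a^{2}$ ($H{\left(a \right)} = a 2 a = 2 a^{2}$)
$I{\left(Z \right)} = \frac{36}{7}$ ($I{\left(Z \right)} = \frac{\left(-2 - 4\right)^{2}}{7} = \frac{\left(-6\right)^{2}}{7} = \frac{1}{7} \cdot 36 = \frac{36}{7}$)
$\sqrt{I{\left(-8 \right)} + \left(H{\left(-5 \right)} + U{\left(5 \right)}\right)^{2}} = \sqrt{\frac{36}{7} + \left(2 \left(-5\right)^{2} + 2 \cdot 5^{2}\right)^{2}} = \sqrt{\frac{36}{7} + \left(2 \cdot 25 + 2 \cdot 25\right)^{2}} = \sqrt{\frac{36}{7} + \left(50 + 50\right)^{2}} = \sqrt{\frac{36}{7} + 100^{2}} = \sqrt{\frac{36}{7} + 10000} = \sqrt{\frac{70036}{7}} = \frac{2 \sqrt{122563}}{7}$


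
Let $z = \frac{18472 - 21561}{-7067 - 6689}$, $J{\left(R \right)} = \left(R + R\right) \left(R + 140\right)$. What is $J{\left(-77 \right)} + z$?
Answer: $- \frac{133457623}{13756} \approx -9701.8$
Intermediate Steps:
$J{\left(R \right)} = 2 R \left(140 + R\right)$
$z = \frac{3089}{13756}$ ($z = - \frac{3089}{-13756} = \left(-3089\right) \left(- \frac{1}{13756}\right) = \frac{3089}{13756} \approx 0.22456$)
$J{\left(-77 \right)} + z = 2 \left(-77\right) \left(140 - 77\right) + \frac{3089}{13756} = 2 \left(-77\right) 63 + \frac{3089}{13756} = -9702 + \frac{3089}{13756} = - \frac{133457623}{13756}$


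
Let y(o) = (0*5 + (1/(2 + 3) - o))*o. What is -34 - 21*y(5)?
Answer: 470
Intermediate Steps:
y(o) = o*(⅕ - o) (y(o) = (0 + (1/5 - o))*o = (0 + (⅕ - o))*o = (⅕ - o)*o = o*(⅕ - o))
-34 - 21*y(5) = -34 - 105*(⅕ - 1*5) = -34 - 105*(⅕ - 5) = -34 - 105*(-24)/5 = -34 - 21*(-24) = -34 + 504 = 470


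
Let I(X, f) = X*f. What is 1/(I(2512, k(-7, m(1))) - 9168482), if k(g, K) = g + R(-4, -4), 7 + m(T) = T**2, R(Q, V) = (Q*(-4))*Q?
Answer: -1/9346834 ≈ -1.0699e-7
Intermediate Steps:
R(Q, V) = -4*Q**2 (R(Q, V) = (-4*Q)*Q = -4*Q**2)
m(T) = -7 + T**2
k(g, K) = -64 + g (k(g, K) = g - 4*(-4)**2 = g - 4*16 = g - 64 = -64 + g)
1/(I(2512, k(-7, m(1))) - 9168482) = 1/(2512*(-64 - 7) - 9168482) = 1/(2512*(-71) - 9168482) = 1/(-178352 - 9168482) = 1/(-9346834) = -1/9346834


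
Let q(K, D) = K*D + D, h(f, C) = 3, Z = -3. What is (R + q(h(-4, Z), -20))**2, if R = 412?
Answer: 110224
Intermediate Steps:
q(K, D) = D + D*K (q(K, D) = D*K + D = D + D*K)
(R + q(h(-4, Z), -20))**2 = (412 - 20*(1 + 3))**2 = (412 - 20*4)**2 = (412 - 80)**2 = 332**2 = 110224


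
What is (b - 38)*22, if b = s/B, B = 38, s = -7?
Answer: -15961/19 ≈ -840.05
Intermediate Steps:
b = -7/38 ≈ -0.18421
(b - 38)*22 = (-7/38 - 38)*22 = -1451/38*22 = -15961/19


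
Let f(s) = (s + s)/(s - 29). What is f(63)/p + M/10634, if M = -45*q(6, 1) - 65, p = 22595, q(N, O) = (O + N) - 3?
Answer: -93438233/4084678910 ≈ -0.022875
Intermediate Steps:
q(N, O) = -3 + N + O (q(N, O) = (N + O) - 3 = -3 + N + O)
M = -245 (M = -45*(-3 + 6 + 1) - 65 = -45*4 - 65 = -180 - 65 = -245)
f(s) = 2*s/(-29 + s) (f(s) = (2*s)/(-29 + s) = 2*s/(-29 + s))
f(63)/p + M/10634 = (2*63/(-29 + 63))/22595 - 245/10634 = (2*63/34)*(1/22595) - 245*1/10634 = (2*63*(1/34))*(1/22595) - 245/10634 = (63/17)*(1/22595) - 245/10634 = 63/384115 - 245/10634 = -93438233/4084678910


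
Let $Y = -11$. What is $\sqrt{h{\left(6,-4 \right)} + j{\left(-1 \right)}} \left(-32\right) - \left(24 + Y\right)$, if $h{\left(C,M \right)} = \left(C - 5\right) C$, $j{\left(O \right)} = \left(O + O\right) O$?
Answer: $-13 - 64 \sqrt{2} \approx -103.51$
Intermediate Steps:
$j{\left(O \right)} = 2 O^{2}$ ($j{\left(O \right)} = 2 O O = 2 O^{2}$)
$h{\left(C,M \right)} = C \left(-5 + C\right)$ ($h{\left(C,M \right)} = \left(-5 + C\right) C = C \left(-5 + C\right)$)
$\sqrt{h{\left(6,-4 \right)} + j{\left(-1 \right)}} \left(-32\right) - \left(24 + Y\right) = \sqrt{6 \left(-5 + 6\right) + 2 \left(-1\right)^{2}} \left(-32\right) - 13 = \sqrt{6 \cdot 1 + 2 \cdot 1} \left(-32\right) + \left(-24 + 11\right) = \sqrt{6 + 2} \left(-32\right) - 13 = \sqrt{8} \left(-32\right) - 13 = 2 \sqrt{2} \left(-32\right) - 13 = - 64 \sqrt{2} - 13 = -13 - 64 \sqrt{2}$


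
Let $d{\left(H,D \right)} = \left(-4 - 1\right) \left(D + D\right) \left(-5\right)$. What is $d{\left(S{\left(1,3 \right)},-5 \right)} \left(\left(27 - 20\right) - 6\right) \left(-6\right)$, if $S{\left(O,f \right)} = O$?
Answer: $1500$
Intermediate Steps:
$d{\left(H,D \right)} = 50 D$ ($d{\left(H,D \right)} = - 5 \cdot 2 D \left(-5\right) = - 5 \left(- 10 D\right) = 50 D$)
$d{\left(S{\left(1,3 \right)},-5 \right)} \left(\left(27 - 20\right) - 6\right) \left(-6\right) = 50 \left(-5\right) \left(\left(27 - 20\right) - 6\right) \left(-6\right) = - 250 \left(7 - 6\right) \left(-6\right) = \left(-250\right) 1 \left(-6\right) = \left(-250\right) \left(-6\right) = 1500$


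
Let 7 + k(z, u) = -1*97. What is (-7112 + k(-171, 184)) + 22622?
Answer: 15406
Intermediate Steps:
k(z, u) = -104 (k(z, u) = -7 - 1*97 = -7 - 97 = -104)
(-7112 + k(-171, 184)) + 22622 = (-7112 - 104) + 22622 = -7216 + 22622 = 15406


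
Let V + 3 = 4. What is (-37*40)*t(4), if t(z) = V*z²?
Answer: -23680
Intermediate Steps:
V = 1 (V = -3 + 4 = 1)
t(z) = z² (t(z) = 1*z² = z²)
(-37*40)*t(4) = -37*40*4² = -1480*16 = -23680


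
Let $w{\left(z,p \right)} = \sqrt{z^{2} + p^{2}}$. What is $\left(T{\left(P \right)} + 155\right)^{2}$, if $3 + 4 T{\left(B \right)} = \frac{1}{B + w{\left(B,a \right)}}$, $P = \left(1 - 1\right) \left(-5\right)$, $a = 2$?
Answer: $\frac{1525225}{64} \approx 23832.0$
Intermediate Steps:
$w{\left(z,p \right)} = \sqrt{p^{2} + z^{2}}$
$P = 0$ ($P = 0 \left(-5\right) = 0$)
$T{\left(B \right)} = - \frac{3}{4} + \frac{1}{4 \left(B + \sqrt{4 + B^{2}}\right)}$ ($T{\left(B \right)} = - \frac{3}{4} + \frac{1}{4 \left(B + \sqrt{2^{2} + B^{2}}\right)} = - \frac{3}{4} + \frac{1}{4 \left(B + \sqrt{4 + B^{2}}\right)}$)
$\left(T{\left(P \right)} + 155\right)^{2} = \left(\frac{1 - 0 - 3 \sqrt{4 + 0^{2}}}{4 \left(0 + \sqrt{4 + 0^{2}}\right)} + 155\right)^{2} = \left(\frac{1 + 0 - 3 \sqrt{4 + 0}}{4 \left(0 + \sqrt{4 + 0}\right)} + 155\right)^{2} = \left(\frac{1 + 0 - 3 \sqrt{4}}{4 \left(0 + \sqrt{4}\right)} + 155\right)^{2} = \left(\frac{1 + 0 - 6}{4 \left(0 + 2\right)} + 155\right)^{2} = \left(\frac{1 + 0 - 6}{4 \cdot 2} + 155\right)^{2} = \left(\frac{1}{4} \cdot \frac{1}{2} \left(-5\right) + 155\right)^{2} = \left(- \frac{5}{8} + 155\right)^{2} = \left(\frac{1235}{8}\right)^{2} = \frac{1525225}{64}$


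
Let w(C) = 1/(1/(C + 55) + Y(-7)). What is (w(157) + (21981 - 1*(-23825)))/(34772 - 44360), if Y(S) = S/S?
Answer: -4878445/1021122 ≈ -4.7775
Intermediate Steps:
Y(S) = 1
w(C) = 1/(1 + 1/(55 + C)) (w(C) = 1/(1/(C + 55) + 1) = 1/(1/(55 + C) + 1) = 1/(1 + 1/(55 + C)))
(w(157) + (21981 - 1*(-23825)))/(34772 - 44360) = ((55 + 157)/(56 + 157) + (21981 - 1*(-23825)))/(34772 - 44360) = (212/213 + (21981 + 23825))/(-9588) = ((1/213)*212 + 45806)*(-1/9588) = (212/213 + 45806)*(-1/9588) = (9756890/213)*(-1/9588) = -4878445/1021122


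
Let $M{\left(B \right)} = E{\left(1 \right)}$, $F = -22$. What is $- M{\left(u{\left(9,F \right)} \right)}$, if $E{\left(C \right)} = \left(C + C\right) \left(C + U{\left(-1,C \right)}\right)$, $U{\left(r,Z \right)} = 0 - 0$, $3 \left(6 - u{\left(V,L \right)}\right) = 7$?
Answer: $-2$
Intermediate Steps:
$u{\left(V,L \right)} = \frac{11}{3}$ ($u{\left(V,L \right)} = 6 - \frac{7}{3} = \frac{11}{3}$)
$U{\left(r,Z \right)} = 0$ ($U{\left(r,Z \right)} = 0 + 0 = 0$)
$E{\left(C \right)} = 2 C^{2}$ ($E{\left(C \right)} = \left(C + C\right) \left(C + 0\right) = 2 C C = 2 C^{2}$)
$M{\left(B \right)} = 2$ ($M{\left(B \right)} = 2 \cdot 1^{2} = 2 \cdot 1 = 2$)
$- M{\left(u{\left(9,F \right)} \right)} = \left(-1\right) 2 = -2$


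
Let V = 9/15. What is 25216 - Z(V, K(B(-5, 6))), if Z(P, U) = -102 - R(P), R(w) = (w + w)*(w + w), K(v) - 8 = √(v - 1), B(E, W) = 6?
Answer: 632986/25 ≈ 25319.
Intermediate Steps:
K(v) = 8 + √(-1 + v) (K(v) = 8 + √(v - 1) = 8 + √(-1 + v))
V = ⅗ (V = 9*(1/15) = ⅗ ≈ 0.60000)
R(w) = 4*w² (R(w) = (2*w)*(2*w) = 4*w²)
Z(P, U) = -102 - 4*P²
25216 - Z(V, K(B(-5, 6))) = 25216 - (-102 - 4*(⅗)²) = 25216 - (-102 - 4*9/25) = 25216 - (-102 - 36/25) = 25216 - 1*(-2586/25) = 25216 + 2586/25 = 632986/25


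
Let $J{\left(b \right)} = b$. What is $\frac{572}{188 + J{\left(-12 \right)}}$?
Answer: $\frac{13}{4} \approx 3.25$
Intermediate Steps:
$\frac{572}{188 + J{\left(-12 \right)}} = \frac{572}{188 - 12} = \frac{572}{176} = 572 \cdot \frac{1}{176} = \frac{13}{4}$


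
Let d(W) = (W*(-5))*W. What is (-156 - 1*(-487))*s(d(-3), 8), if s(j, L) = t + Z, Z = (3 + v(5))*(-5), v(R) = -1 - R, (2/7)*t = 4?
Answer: 9599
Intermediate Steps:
t = 14 (t = (7/2)*4 = 14)
Z = 15 (Z = (3 + (-1 - 1*5))*(-5) = (3 + (-1 - 5))*(-5) = (3 - 6)*(-5) = -3*(-5) = 15)
d(W) = -5*W² (d(W) = (-5*W)*W = -5*W²)
s(j, L) = 29 (s(j, L) = 14 + 15 = 29)
(-156 - 1*(-487))*s(d(-3), 8) = (-156 - 1*(-487))*29 = (-156 + 487)*29 = 331*29 = 9599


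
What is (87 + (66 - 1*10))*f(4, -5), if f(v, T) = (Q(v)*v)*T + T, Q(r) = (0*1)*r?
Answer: -715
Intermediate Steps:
Q(r) = 0 (Q(r) = 0*r = 0)
f(v, T) = T (f(v, T) = (0*v)*T + T = 0*T + T = 0 + T = T)
(87 + (66 - 1*10))*f(4, -5) = (87 + (66 - 1*10))*(-5) = (87 + (66 - 10))*(-5) = (87 + 56)*(-5) = 143*(-5) = -715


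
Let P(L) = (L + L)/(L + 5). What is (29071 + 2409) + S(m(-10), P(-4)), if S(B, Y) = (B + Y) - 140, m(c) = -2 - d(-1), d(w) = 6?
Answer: 31324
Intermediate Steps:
P(L) = 2*L/(5 + L) (P(L) = (2*L)/(5 + L) = 2*L/(5 + L))
m(c) = -8 (m(c) = -2 - 1*6 = -2 - 6 = -8)
S(B, Y) = -140 + B + Y
(29071 + 2409) + S(m(-10), P(-4)) = (29071 + 2409) + (-140 - 8 + 2*(-4)/(5 - 4)) = 31480 + (-140 - 8 + 2*(-4)/1) = 31480 + (-140 - 8 + 2*(-4)*1) = 31480 + (-140 - 8 - 8) = 31480 - 156 = 31324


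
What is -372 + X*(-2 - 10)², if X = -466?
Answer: -67476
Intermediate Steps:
-372 + X*(-2 - 10)² = -372 - 466*(-2 - 10)² = -372 - 466*(-12)² = -372 - 466*144 = -372 - 67104 = -67476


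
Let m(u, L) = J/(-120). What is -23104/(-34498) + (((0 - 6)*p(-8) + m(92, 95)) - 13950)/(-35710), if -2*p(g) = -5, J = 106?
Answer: 39205166497/36957707400 ≈ 1.0608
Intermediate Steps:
m(u, L) = -53/60 (m(u, L) = 106/(-120) = 106*(-1/120) = -53/60)
p(g) = 5/2 (p(g) = -1/2*(-5) = 5/2)
-23104/(-34498) + (((0 - 6)*p(-8) + m(92, 95)) - 13950)/(-35710) = -23104/(-34498) + (((0 - 6)*(5/2) - 53/60) - 13950)/(-35710) = -23104*(-1/34498) + ((-6*5/2 - 53/60) - 13950)*(-1/35710) = 11552/17249 + ((-15 - 53/60) - 13950)*(-1/35710) = 11552/17249 + (-953/60 - 13950)*(-1/35710) = 11552/17249 - 837953/60*(-1/35710) = 11552/17249 + 837953/2142600 = 39205166497/36957707400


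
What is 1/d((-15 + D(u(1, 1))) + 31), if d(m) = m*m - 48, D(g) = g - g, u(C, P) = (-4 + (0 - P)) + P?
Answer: 1/208 ≈ 0.0048077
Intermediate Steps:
u(C, P) = -4 (u(C, P) = (-4 - P) + P = -4)
D(g) = 0
d(m) = -48 + m² (d(m) = m² - 48 = -48 + m²)
1/d((-15 + D(u(1, 1))) + 31) = 1/(-48 + ((-15 + 0) + 31)²) = 1/(-48 + (-15 + 31)²) = 1/(-48 + 16²) = 1/(-48 + 256) = 1/208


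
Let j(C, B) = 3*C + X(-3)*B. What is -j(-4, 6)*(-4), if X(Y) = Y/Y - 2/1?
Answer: -72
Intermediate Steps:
X(Y) = -1 (X(Y) = 1 - 2*1 = 1 - 2 = -1)
j(C, B) = -B + 3*C (j(C, B) = 3*C - B = -B + 3*C)
-j(-4, 6)*(-4) = -(-1*6 + 3*(-4))*(-4) = -(-6 - 12)*(-4) = -1*(-18)*(-4) = 18*(-4) = -72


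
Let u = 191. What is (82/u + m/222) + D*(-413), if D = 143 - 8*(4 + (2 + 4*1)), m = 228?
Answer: -183865981/7067 ≈ -26018.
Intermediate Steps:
D = 63 (D = 143 - 8*(4 + (2 + 4)) = 143 - 8*(4 + 6) = 143 - 8*10 = 143 - 1*80 = 143 - 80 = 63)
(82/u + m/222) + D*(-413) = (82/191 + 228/222) + 63*(-413) = (82*(1/191) + 228*(1/222)) - 26019 = (82/191 + 38/37) - 26019 = 10292/7067 - 26019 = -183865981/7067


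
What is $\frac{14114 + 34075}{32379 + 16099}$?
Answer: $\frac{48189}{48478} \approx 0.99404$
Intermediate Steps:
$\frac{14114 + 34075}{32379 + 16099} = \frac{48189}{48478}$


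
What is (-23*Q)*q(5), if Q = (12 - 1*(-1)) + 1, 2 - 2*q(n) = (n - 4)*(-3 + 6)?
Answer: 161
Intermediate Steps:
q(n) = 7 - 3*n/2 (q(n) = 1 - (n - 4)*(-3 + 6)/2 = 1 - (-4 + n)*3/2 = 1 - (-12 + 3*n)/2 = 1 + (6 - 3*n/2) = 7 - 3*n/2)
Q = 14 (Q = (12 + 1) + 1 = 13 + 1 = 14)
(-23*Q)*q(5) = (-23*14)*(7 - 3/2*5) = -322*(7 - 15/2) = -322*(-1/2) = 161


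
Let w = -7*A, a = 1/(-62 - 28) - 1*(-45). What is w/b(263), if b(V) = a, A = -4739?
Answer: 2985570/4049 ≈ 737.36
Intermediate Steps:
a = 4049/90 (a = 1/(-90) + 45 = -1/90 + 45 = 4049/90 ≈ 44.989)
b(V) = 4049/90
w = 33173 (w = -7*(-4739) = 33173)
w/b(263) = 33173/(4049/90) = 33173*(90/4049) = 2985570/4049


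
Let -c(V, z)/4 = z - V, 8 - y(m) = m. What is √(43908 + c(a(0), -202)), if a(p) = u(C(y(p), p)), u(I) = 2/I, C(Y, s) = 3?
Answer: 2*√100617/3 ≈ 211.47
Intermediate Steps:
y(m) = 8 - m
a(p) = ⅔ (a(p) = 2/3 = 2*(⅓) = ⅔)
c(V, z) = -4*z + 4*V (c(V, z) = -4*(z - V) = -4*z + 4*V)
√(43908 + c(a(0), -202)) = √(43908 + (-4*(-202) + 4*(⅔))) = √(43908 + (808 + 8/3)) = √(43908 + 2432/3) = √(134156/3) = 2*√100617/3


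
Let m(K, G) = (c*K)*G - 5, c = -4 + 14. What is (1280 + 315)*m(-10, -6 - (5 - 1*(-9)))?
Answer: 3182025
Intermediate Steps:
c = 10
m(K, G) = -5 + 10*G*K (m(K, G) = (10*K)*G - 5 = 10*G*K - 5 = -5 + 10*G*K)
(1280 + 315)*m(-10, -6 - (5 - 1*(-9))) = (1280 + 315)*(-5 + 10*(-6 - (5 - 1*(-9)))*(-10)) = 1595*(-5 + 10*(-6 - (5 + 9))*(-10)) = 1595*(-5 + 10*(-6 - 1*14)*(-10)) = 1595*(-5 + 10*(-6 - 14)*(-10)) = 1595*(-5 + 10*(-20)*(-10)) = 1595*(-5 + 2000) = 1595*1995 = 3182025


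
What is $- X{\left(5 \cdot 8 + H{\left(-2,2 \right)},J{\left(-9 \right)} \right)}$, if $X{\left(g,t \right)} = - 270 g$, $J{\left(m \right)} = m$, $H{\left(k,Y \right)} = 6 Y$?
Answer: $14040$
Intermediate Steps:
$- X{\left(5 \cdot 8 + H{\left(-2,2 \right)},J{\left(-9 \right)} \right)} = - \left(-270\right) \left(5 \cdot 8 + 6 \cdot 2\right) = - \left(-270\right) \left(40 + 12\right) = - \left(-270\right) 52 = \left(-1\right) \left(-14040\right) = 14040$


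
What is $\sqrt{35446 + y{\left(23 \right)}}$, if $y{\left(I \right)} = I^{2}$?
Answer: $5 \sqrt{1439} \approx 189.67$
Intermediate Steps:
$\sqrt{35446 + y{\left(23 \right)}} = \sqrt{35446 + 23^{2}} = \sqrt{35446 + 529} = \sqrt{35975} = 5 \sqrt{1439}$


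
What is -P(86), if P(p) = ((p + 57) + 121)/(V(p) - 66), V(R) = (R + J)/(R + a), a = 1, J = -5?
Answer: 2552/629 ≈ 4.0572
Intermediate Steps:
V(R) = (-5 + R)/(1 + R) (V(R) = (R - 5)/(R + 1) = (-5 + R)/(1 + R))
P(p) = (178 + p)/(-66 + (-5 + p)/(1 + p)) (P(p) = ((p + 57) + 121)/((-5 + p)/(1 + p) - 66) = ((57 + p) + 121)/(-66 + (-5 + p)/(1 + p)) = (178 + p)/(-66 + (-5 + p)/(1 + p)))
-P(86) = -(1 + 86)*(178 + 86)/(-71 - 65*86) = -87*264/(-71 - 5590) = -87*264/(-5661) = -(-1)*87*264/5661 = -1*(-2552/629) = 2552/629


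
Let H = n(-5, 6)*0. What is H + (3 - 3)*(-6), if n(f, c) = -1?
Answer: 0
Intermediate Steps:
H = 0 (H = -1*0 = 0)
H + (3 - 3)*(-6) = 0 + (3 - 3)*(-6) = 0 + 0*(-6) = 0 + 0 = 0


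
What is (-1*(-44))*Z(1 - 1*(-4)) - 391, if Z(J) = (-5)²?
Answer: 709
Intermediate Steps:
Z(J) = 25
(-1*(-44))*Z(1 - 1*(-4)) - 391 = -1*(-44)*25 - 391 = 44*25 - 391 = 1100 - 391 = 709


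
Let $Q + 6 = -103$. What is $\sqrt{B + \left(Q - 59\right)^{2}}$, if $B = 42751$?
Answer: $5 \sqrt{2839} \approx 266.41$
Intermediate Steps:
$Q = -109$ ($Q = -6 - 103 = -109$)
$\sqrt{B + \left(Q - 59\right)^{2}} = \sqrt{42751 + \left(-109 - 59\right)^{2}} = \sqrt{42751 + \left(-168\right)^{2}} = \sqrt{42751 + 28224} = \sqrt{70975} = 5 \sqrt{2839}$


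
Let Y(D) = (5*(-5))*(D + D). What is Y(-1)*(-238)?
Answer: -11900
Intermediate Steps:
Y(D) = -50*D
Y(-1)*(-238) = -50*(-1)*(-238) = 50*(-238) = -11900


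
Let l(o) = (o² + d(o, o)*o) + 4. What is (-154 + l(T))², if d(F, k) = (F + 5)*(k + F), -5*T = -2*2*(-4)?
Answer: 165431044/15625 ≈ 10588.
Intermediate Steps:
T = -16/5 (T = -(-2*2)*(-4)/5 = -(-4)*(-4)/5 = -⅕*16 = -16/5 ≈ -3.2000)
d(F, k) = (5 + F)*(F + k)
l(o) = 4 + o² + o*(2*o² + 10*o) (l(o) = (o² + (o² + 5*o + 5*o + o*o)*o) + 4 = (o² + (o² + 5*o + 5*o + o²)*o) + 4 = (o² + (2*o² + 10*o)*o) + 4 = (o² + o*(2*o² + 10*o)) + 4 = 4 + o² + o*(2*o² + 10*o))
(-154 + l(T))² = (-154 + (4 + 2*(-16/5)³ + 11*(-16/5)²))² = (-154 + (4 + 2*(-4096/125) + 11*(256/25)))² = (-154 + (4 - 8192/125 + 2816/25))² = (-154 + 6388/125)² = (-12862/125)² = 165431044/15625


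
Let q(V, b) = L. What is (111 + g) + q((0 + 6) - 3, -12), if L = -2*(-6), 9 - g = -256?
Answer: 388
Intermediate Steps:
g = 265 (g = 9 - 1*(-256) = 9 + 256 = 265)
L = 12
q(V, b) = 12
(111 + g) + q((0 + 6) - 3, -12) = (111 + 265) + 12 = 376 + 12 = 388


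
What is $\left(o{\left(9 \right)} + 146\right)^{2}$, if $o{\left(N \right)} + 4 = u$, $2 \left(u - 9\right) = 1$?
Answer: $\frac{91809}{4} \approx 22952.0$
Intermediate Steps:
$u = \frac{19}{2}$ ($u = 9 + \frac{1}{2} \cdot 1 = 9 + \frac{1}{2} = \frac{19}{2} \approx 9.5$)
$o{\left(N \right)} = \frac{11}{2}$ ($o{\left(N \right)} = -4 + \frac{19}{2} = \frac{11}{2}$)
$\left(o{\left(9 \right)} + 146\right)^{2} = \left(\frac{11}{2} + 146\right)^{2} = \left(\frac{303}{2}\right)^{2} = \frac{91809}{4}$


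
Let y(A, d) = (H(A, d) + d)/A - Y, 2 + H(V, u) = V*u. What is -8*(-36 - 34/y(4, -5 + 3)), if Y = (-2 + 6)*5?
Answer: 6352/23 ≈ 276.17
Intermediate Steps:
H(V, u) = -2 + V*u
Y = 20 (Y = 4*5 = 20)
y(A, d) = -20 + (-2 + d + A*d)/A (y(A, d) = ((-2 + A*d) + d)/A - 1*20 = (-2 + d + A*d)/A - 20 = -20 + (-2 + d + A*d)/A)
-8*(-36 - 34/y(4, -5 + 3)) = -8*(-36 - 34/(-20 + (-5 + 3) - 2/4 + (-5 + 3)/4)) = -8*(-36 - 34/(-20 - 2 - 2*¼ - 2*¼)) = -8*(-36 - 34/(-20 - 2 - ½ - ½)) = -8*(-36 - 34/(-23)) = -8*(-36 - 34*(-1/23)) = -8*(-36 + 34/23) = -8*(-794/23) = 6352/23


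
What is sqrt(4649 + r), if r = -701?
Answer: 2*sqrt(987) ≈ 62.833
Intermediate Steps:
sqrt(4649 + r) = sqrt(4649 - 701) = sqrt(3948) = 2*sqrt(987)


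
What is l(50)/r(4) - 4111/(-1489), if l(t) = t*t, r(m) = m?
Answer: 934736/1489 ≈ 627.76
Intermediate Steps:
l(t) = t²
l(50)/r(4) - 4111/(-1489) = 50²/4 - 4111/(-1489) = 2500*(¼) - 4111*(-1/1489) = 625 + 4111/1489 = 934736/1489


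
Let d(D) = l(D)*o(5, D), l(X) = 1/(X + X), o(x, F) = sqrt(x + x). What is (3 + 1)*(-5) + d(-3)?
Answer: -20 - sqrt(10)/6 ≈ -20.527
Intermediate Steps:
o(x, F) = sqrt(2)*sqrt(x) (o(x, F) = sqrt(2*x) = sqrt(2)*sqrt(x))
l(X) = 1/(2*X)
d(D) = sqrt(10)/(2*D) (d(D) = (1/(2*D))*(sqrt(2)*sqrt(5)) = (1/(2*D))*sqrt(10) = sqrt(10)/(2*D))
(3 + 1)*(-5) + d(-3) = (3 + 1)*(-5) + (1/2)*sqrt(10)/(-3) = 4*(-5) + (1/2)*sqrt(10)*(-1/3) = -20 - sqrt(10)/6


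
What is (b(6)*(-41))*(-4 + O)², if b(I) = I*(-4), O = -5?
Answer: 79704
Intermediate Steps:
b(I) = -4*I
(b(6)*(-41))*(-4 + O)² = (-4*6*(-41))*(-4 - 5)² = -24*(-41)*(-9)² = 984*81 = 79704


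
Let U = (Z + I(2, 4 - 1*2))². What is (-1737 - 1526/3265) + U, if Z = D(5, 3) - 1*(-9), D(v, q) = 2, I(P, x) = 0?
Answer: -5277766/3265 ≈ -1616.5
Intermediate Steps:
Z = 11 (Z = 2 - 1*(-9) = 2 + 9 = 11)
U = 121 (U = (11 + 0)² = 11² = 121)
(-1737 - 1526/3265) + U = (-1737 - 1526/3265) + 121 = -5672831/3265 + 121 = -5277766/3265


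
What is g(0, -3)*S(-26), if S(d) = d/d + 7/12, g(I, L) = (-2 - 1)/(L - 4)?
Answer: 19/28 ≈ 0.67857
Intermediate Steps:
g(I, L) = -3/(-4 + L)
S(d) = 19/12 (S(d) = 1 + 7*(1/12) = 1 + 7/12 = 19/12)
g(0, -3)*S(-26) = -3/(-4 - 3)*(19/12) = -3/(-7)*(19/12) = -3*(-⅐)*(19/12) = (3/7)*(19/12) = 19/28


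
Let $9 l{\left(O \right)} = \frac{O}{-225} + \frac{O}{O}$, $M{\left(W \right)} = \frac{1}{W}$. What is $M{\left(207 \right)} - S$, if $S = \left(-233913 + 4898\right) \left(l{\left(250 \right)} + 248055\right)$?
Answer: $\frac{105833887114639}{1863} \approx 5.6808 \cdot 10^{10}$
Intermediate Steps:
$l{\left(O \right)} = \frac{1}{9} - \frac{O}{2025}$ ($l{\left(O \right)} = \frac{\frac{O}{-225} + \frac{O}{O}}{9} = \frac{O \left(- \frac{1}{225}\right) + 1}{9} = \frac{- \frac{O}{225} + 1}{9} = \frac{1 - \frac{O}{225}}{9} = \frac{1}{9} - \frac{O}{2025}$)
$S = - \frac{4601473352810}{81}$ ($S = \left(-233913 + 4898\right) \left(\left(\frac{1}{9} - \frac{10}{81}\right) + 248055\right) = - 229015 \left(\left(\frac{1}{9} - \frac{10}{81}\right) + 248055\right) = - 229015 \left(- \frac{1}{81} + 248055\right) = \left(-229015\right) \frac{20092454}{81} = - \frac{4601473352810}{81} \approx -5.6808 \cdot 10^{10}$)
$M{\left(207 \right)} - S = \frac{1}{207} - - \frac{4601473352810}{81} = \frac{1}{207} + \frac{4601473352810}{81} = \frac{105833887114639}{1863}$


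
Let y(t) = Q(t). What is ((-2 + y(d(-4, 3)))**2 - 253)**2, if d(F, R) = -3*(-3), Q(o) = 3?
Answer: 63504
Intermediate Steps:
d(F, R) = 9
y(t) = 3
((-2 + y(d(-4, 3)))**2 - 253)**2 = ((-2 + 3)**2 - 253)**2 = (1**2 - 253)**2 = (1 - 253)**2 = (-252)**2 = 63504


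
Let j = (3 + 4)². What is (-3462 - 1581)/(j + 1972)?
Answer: -5043/2021 ≈ -2.4953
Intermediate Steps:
j = 49 (j = 7² = 49)
(-3462 - 1581)/(j + 1972) = (-3462 - 1581)/(49 + 1972) = -5043/2021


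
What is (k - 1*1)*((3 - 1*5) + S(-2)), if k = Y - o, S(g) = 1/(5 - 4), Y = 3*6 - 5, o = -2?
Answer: -14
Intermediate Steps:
Y = 13 (Y = 18 - 5 = 13)
S(g) = 1 (S(g) = 1/1 = 1)
k = 15 (k = 13 - 1*(-2) = 13 + 2 = 15)
(k - 1*1)*((3 - 1*5) + S(-2)) = (15 - 1*1)*((3 - 1*5) + 1) = (15 - 1)*((3 - 5) + 1) = 14*(-2 + 1) = 14*(-1) = -14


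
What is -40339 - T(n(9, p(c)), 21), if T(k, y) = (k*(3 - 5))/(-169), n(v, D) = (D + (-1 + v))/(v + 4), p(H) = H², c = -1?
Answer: -88624801/2197 ≈ -40339.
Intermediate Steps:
n(v, D) = (-1 + D + v)/(4 + v)
T(k, y) = 2*k/169 (T(k, y) = (k*(-2))*(-1/169) = -2*k*(-1/169) = 2*k/169)
-40339 - T(n(9, p(c)), 21) = -40339 - 2*(-1 + (-1)² + 9)/(4 + 9)/169 = -40339 - 2*(-1 + 1 + 9)/13/169 = -40339 - 2*(1/13)*9/169 = -40339 - 2*9/(169*13) = -40339 - 1*18/2197 = -40339 - 18/2197 = -88624801/2197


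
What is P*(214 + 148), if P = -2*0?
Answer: 0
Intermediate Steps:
P = 0
P*(214 + 148) = 0*(214 + 148) = 0*362 = 0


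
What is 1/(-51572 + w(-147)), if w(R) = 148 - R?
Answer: -1/51277 ≈ -1.9502e-5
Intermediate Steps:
1/(-51572 + w(-147)) = 1/(-51572 + (148 - 1*(-147))) = 1/(-51572 + (148 + 147)) = 1/(-51572 + 295) = 1/(-51277) = -1/51277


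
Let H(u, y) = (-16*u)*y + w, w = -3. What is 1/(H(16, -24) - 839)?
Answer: 1/5302 ≈ 0.00018861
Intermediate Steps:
H(u, y) = -3 - 16*u*y (H(u, y) = (-16*u)*y - 3 = -16*u*y - 3 = -3 - 16*u*y)
1/(H(16, -24) - 839) = 1/((-3 - 16*16*(-24)) - 839) = 1/((-3 + 6144) - 839) = 1/(6141 - 839) = 1/5302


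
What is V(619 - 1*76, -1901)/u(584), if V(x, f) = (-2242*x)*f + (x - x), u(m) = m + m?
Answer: 1157144403/584 ≈ 1.9814e+6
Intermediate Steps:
u(m) = 2*m
V(x, f) = -2242*f*x (V(x, f) = -2242*f*x + 0 = -2242*f*x)
V(619 - 1*76, -1901)/u(584) = (-2242*(-1901)*(619 - 1*76))/((2*584)) = -2242*(-1901)*(619 - 76)/1168 = -2242*(-1901)*543*(1/1168) = 2314288806*(1/1168) = 1157144403/584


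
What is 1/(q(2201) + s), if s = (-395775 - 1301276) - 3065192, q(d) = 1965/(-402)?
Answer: -134/638141217 ≈ -2.0998e-7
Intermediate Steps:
q(d) = -655/134 (q(d) = 1965*(-1/402) = -655/134)
s = -4762243 (s = -1697051 - 3065192 = -4762243)
1/(q(2201) + s) = 1/(-655/134 - 4762243) = 1/(-638141217/134) = -134/638141217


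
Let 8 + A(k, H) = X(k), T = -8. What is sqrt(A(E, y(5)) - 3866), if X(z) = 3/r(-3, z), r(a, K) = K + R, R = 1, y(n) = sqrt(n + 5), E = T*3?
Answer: I*sqrt(2049415)/23 ≈ 62.242*I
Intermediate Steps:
E = -24 (E = -8*3 = -24)
y(n) = sqrt(5 + n)
r(a, K) = 1 + K (r(a, K) = K + 1 = 1 + K)
X(z) = 3/(1 + z)
A(k, H) = -8 + 3/(1 + k)
sqrt(A(E, y(5)) - 3866) = sqrt((-5 - 8*(-24))/(1 - 24) - 3866) = sqrt((-5 + 192)/(-23) - 3866) = sqrt(-1/23*187 - 3866) = sqrt(-187/23 - 3866) = sqrt(-89105/23) = I*sqrt(2049415)/23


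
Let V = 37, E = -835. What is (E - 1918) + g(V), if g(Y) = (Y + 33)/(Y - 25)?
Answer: -16483/6 ≈ -2747.2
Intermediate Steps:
g(Y) = (33 + Y)/(-25 + Y)
(E - 1918) + g(V) = (-835 - 1918) + (33 + 37)/(-25 + 37) = -2753 + 70/12 = -2753 + (1/12)*70 = -2753 + 35/6 = -16483/6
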